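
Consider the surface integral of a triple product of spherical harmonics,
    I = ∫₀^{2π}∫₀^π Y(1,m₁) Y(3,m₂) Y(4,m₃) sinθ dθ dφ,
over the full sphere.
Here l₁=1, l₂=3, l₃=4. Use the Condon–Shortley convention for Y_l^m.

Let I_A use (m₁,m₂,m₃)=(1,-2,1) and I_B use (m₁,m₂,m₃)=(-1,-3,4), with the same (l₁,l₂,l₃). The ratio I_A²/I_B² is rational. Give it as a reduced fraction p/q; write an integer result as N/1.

3/28

Same 1,3,4: normalisation and zero-m 3j drop out of the ratio.
A: Δ: 0! 2! 6! / 9! → 1/252; sum: t=0:+1/240 = 1/240; 3j²(1 3 4; 1 -2 1) = Δ·Π!·Σ² = 1/84  (sign -1)
B: Δ: 0! 2! 6! / 9! → 1/252; sum: t=0:+1/1440 = 1/1440; 3j²(1 3 4; -1 -3 4) = Δ·Π!·Σ² = 1/9  (sign +1)
I_A²/I_B² = (1/84)/(1/9) = 3/28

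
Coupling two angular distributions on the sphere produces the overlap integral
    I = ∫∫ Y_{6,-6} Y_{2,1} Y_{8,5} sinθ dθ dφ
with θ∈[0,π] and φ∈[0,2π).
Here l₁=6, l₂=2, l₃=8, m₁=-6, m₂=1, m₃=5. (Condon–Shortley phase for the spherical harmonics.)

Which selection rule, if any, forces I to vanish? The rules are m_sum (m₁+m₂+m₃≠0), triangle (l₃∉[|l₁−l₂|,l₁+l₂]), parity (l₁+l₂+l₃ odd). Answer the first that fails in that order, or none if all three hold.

none

m₁+m₂+m₃ = -6 + 1 + 5 = 0  ✓
triangle: |6−2|=4 ≤ l₃=8 ≤ 6+2=8  ✓
parity: l₁+l₂+l₃ = 16 is even  ✓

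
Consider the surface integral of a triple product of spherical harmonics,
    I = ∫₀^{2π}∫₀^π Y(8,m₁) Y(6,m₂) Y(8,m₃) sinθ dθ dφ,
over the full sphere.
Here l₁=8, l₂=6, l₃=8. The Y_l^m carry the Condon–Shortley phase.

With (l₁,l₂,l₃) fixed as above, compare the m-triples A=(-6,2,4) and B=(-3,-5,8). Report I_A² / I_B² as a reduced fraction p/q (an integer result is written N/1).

40/33

Same 8,6,8: normalisation and zero-m 3j drop out of the ratio.
A: Δ: 6! 10! 6! / 23! → 1/13742520792; sum: t=4:+1/8360755200 t=5:−1/1567641600 t=6:+1/2786918400 = -1/6270566400; 3j²(8 6 8; -6 2 4) = Δ·Π!·Σ² = 80/22287  (sign -1)
B: Δ: 6! 10! 6! / 23! → 1/13742520792; sum: t=1:−1/313528320000 = -1/313528320000; 3j²(8 6 8; -3 -5 8) = Δ·Π!·Σ² = 22/7429  (sign -1)
I_A²/I_B² = (80/22287)/(22/7429) = 40/33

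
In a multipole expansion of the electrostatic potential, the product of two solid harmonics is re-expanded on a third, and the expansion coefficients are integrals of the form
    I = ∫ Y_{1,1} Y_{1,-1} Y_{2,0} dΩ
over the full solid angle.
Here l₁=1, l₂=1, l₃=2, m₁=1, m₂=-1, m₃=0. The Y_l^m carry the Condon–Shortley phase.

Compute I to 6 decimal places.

0.126157

Rules hold: Σm=0, L=4 even, 0≤2≤2.
N = 3·3·5 = 45
Δ = 0!·2!·2!/5! = 1/30
Racah Σ t=0..0: t=0:+1/1 = 1/1
⇒ 3j(1 1 2; 0 0 0)² = 2/15, sgn +1
Racah Σ t=0..0: t=0:+1/4 = 1/4
⇒ 3j(1 1 2; 1 -1 0)² = 1/30, sgn +1
4πI² = N·(3j₀)²·(3jₘ)² = 1/5
I = +1·√(0.2/4π) = 0.12615663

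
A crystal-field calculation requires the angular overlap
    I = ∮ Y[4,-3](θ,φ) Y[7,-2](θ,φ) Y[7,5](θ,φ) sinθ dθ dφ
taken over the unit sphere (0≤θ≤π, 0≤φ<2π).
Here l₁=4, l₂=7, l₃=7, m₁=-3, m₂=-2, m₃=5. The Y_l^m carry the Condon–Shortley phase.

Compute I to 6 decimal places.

0.160152

Rules hold: Σm=0, L=18 even, 3≤7≤11.
N = 9·15·15 = 2025
Δ = 4!·4!·10!/19! = 1/58198140
Racah Σ t=0..4: t=0:+1/17418240 t=1:−1/622080 t=2:+1/230400 t=3:−1/622080 t=4:+1/17418240 = 1/806400
⇒ 3j(4 7 7; 0 0 0)² = 2268/230945, sgn -1
Racah Σ t=3..4: t=3:−1/11612160 t=4:+1/52254720 = -1/14929920
⇒ 3j(4 7 7; -3 -2 5)² = 1225/75582, sgn -1
4πI² = N·(3j₀)²·(3jₘ)² = 62511750/193947611
I = +1·√(0.322313/4π) = 0.16015248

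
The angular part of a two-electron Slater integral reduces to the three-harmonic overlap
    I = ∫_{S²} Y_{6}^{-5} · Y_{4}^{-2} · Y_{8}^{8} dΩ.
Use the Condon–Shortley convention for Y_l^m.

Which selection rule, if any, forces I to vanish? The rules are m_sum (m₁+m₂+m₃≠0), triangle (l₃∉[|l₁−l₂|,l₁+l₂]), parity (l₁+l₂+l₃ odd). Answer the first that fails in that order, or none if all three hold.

m_sum

m₁+m₂+m₃ = -5 − 2 + 8 = 1  ✗
triangle: |6−4|=2 ≤ l₃=8 ≤ 6+4=10
parity: l₁+l₂+l₃ = 18 is even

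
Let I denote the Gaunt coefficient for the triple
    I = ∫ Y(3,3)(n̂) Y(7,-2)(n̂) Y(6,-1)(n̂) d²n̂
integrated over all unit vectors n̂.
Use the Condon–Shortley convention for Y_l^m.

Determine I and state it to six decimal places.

m-sum 0 ✓  L=16 even ✓  4≤6≤10 ✓
Π(2lᵢ+1) = 7×15×13 = 1365
triangle coeff Δ(3,7,6) = 1/2042040
Σ_t [1,3]: t=1:−1/207360 t=2:+1/57600 t=3:−1/207360 = 1/129600
(3j)²=168/12155 [(3 7 6; 0 0 0)], sign=+1
Σ_t [0,0]: t=0:+1/691200 = 1/691200
(3j)²=189/9724 [(3 7 6; 3 -2 -1)], sign=-1
⇒ 4πI² = 166698/454597
I = (-1)√(166698/454597/(4π)) = -0.17082325

-0.170823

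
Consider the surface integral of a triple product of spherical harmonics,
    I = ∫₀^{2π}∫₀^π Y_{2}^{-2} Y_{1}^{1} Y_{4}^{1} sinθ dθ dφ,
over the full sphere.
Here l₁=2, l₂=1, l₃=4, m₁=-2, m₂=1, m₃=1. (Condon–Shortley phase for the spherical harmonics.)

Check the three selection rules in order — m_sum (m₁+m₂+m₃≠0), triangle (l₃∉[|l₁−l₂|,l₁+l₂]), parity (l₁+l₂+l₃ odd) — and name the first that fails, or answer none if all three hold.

triangle

azimuthal sum: -2 + 1 + 1 = 0  ✓
1 ≤ 4 ≤ 3 (triangle on l)  ✗
L = 2 + 1 + 4 = 7 (odd)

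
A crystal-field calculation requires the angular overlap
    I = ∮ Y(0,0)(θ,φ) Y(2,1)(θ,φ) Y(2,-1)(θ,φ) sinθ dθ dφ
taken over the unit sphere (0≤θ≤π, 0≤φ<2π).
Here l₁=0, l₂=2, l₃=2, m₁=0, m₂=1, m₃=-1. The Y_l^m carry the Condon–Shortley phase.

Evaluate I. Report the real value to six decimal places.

-0.282095

Checks pass: Σm=0; 4 even; l₃=2∈[2,2].
(2·0+1)(2·2+1)(2·2+1) = 25
Δ: 0! 0! 4! / 5! → 1/5
sum: t=0:+1/4 = 1/4
3j²(0 2 2; 0 0 0) = Δ·Π!·Σ² = 1/5  (sign +1)
sum: t=0:+1/6 = 1/6
3j²(0 2 2; 0 1 -1) = Δ·Π!·Σ² = 1/5  (sign -1)
combine: 4πI² = 25·1/5·1/5 = 1/1
take √, sign -1: I = -0.28209479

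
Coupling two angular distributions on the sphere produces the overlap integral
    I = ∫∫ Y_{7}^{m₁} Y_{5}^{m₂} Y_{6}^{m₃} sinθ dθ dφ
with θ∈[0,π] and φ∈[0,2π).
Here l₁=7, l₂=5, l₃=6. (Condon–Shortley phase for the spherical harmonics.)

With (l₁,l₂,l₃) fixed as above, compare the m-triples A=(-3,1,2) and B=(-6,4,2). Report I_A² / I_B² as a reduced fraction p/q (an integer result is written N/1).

128547/338338

Same 7,5,6: normalisation and zero-m 3j drop out of the ratio.
A: Δ: 6! 8! 4! / 19! → 1/174594420; sum: t=2:+1/46448640 t=3:−1/1088640 t=4:+1/276480 t=5:−1/518400 t=6:+1/9953280 = 23/25804800; 3j²(7 5 6; -3 1 2) = Δ·Π!·Σ² = 42849/6466460  (sign +1)
B: Δ: 6! 8! 4! / 19! → 1/174594420; sum: t=5:−1/116121600 t=6:+1/21772800 = 13/348364800; 3j²(7 5 6; -6 4 2) = Δ·Π!·Σ² = 169/9690  (sign +1)
I_A²/I_B² = (42849/6466460)/(169/9690) = 128547/338338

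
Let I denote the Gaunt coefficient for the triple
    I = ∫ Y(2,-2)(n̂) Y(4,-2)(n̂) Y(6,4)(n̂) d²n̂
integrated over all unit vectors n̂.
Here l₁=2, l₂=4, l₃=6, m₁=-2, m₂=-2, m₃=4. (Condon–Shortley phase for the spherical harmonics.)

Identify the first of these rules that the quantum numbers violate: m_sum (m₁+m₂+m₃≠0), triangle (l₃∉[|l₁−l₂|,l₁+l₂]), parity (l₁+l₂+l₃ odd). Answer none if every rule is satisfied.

azimuthal sum: -2 − 2 + 4 = 0  ✓
2 ≤ 6 ≤ 6 (triangle on l)  ✓
L = 2 + 4 + 6 = 12 (even)  ✓

none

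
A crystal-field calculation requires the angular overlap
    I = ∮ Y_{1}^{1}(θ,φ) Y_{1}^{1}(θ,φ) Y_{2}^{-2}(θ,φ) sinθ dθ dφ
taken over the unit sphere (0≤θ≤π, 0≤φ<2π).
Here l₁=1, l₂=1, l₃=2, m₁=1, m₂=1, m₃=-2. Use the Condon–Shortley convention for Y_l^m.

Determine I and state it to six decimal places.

0.309019

Rules hold: Σm=0, L=4 even, 0≤2≤2.
N = 3·3·5 = 45
Δ = 0!·2!·2!/5! = 1/30
Racah Σ t=0..0: t=0:+1/1 = 1/1
⇒ 3j(1 1 2; 0 0 0)² = 2/15, sgn +1
Racah Σ t=0..0: t=0:+1/4 = 1/4
⇒ 3j(1 1 2; 1 1 -2)² = 1/5, sgn +1
4πI² = N·(3j₀)²·(3jₘ)² = 6/5
I = +1·√(1.2/4π) = 0.30901936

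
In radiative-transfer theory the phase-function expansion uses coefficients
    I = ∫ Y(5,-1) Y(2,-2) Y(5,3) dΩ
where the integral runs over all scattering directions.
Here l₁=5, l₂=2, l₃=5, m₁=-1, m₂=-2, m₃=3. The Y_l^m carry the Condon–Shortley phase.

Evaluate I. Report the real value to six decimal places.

Checks pass: Σm=0; 12 even; l₃=5∈[3,7].
(2·5+1)(2·2+1)(2·5+1) = 605
Δ: 2! 8! 2! / 13! → 1/38610
sum: t=0:+1/2880 t=1:−1/576 t=2:+1/2880 = -1/960
3j²(5 2 5; 0 0 0) = Δ·Π!·Σ² = 10/429  (sign +1)
sum: t=0:+1/5760 = 1/5760
3j²(5 2 5; -1 -2 3) = Δ·Π!·Σ² = 56/2145  (sign +1)
combine: 4πI² = 605·10/429·56/2145 = 560/1521
take √, sign +1: I = 0.17116875

0.171169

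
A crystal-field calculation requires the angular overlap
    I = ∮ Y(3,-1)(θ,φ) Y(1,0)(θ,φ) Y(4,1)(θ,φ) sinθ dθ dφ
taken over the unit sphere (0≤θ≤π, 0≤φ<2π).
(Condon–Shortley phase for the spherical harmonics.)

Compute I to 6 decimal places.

-0.238414

Rules hold: Σm=0, L=8 even, 2≤4≤4.
N = 7·3·9 = 189
Δ = 0!·6!·2!/9! = 1/252
Racah Σ t=0..0: t=0:+1/36 = 1/36
⇒ 3j(3 1 4; 0 0 0)² = 4/63, sgn +1
Racah Σ t=0..0: t=0:+1/48 = 1/48
⇒ 3j(3 1 4; -1 0 1)² = 5/84, sgn -1
4πI² = N·(3j₀)²·(3jₘ)² = 5/7
I = -1·√(0.714286/4π) = -0.23841361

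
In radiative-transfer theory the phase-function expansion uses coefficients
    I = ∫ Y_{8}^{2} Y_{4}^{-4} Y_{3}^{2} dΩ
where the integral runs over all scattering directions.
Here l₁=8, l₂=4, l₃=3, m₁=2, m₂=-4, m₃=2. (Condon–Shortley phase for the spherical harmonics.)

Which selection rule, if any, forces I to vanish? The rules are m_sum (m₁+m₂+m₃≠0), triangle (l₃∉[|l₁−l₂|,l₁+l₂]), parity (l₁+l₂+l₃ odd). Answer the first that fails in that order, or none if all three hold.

m₁+m₂+m₃ = 2 − 4 + 2 = 0  ✓
triangle: |8−4|=4 ≤ l₃=3 ≤ 8+4=12  ✗
parity: l₁+l₂+l₃ = 15 is odd

triangle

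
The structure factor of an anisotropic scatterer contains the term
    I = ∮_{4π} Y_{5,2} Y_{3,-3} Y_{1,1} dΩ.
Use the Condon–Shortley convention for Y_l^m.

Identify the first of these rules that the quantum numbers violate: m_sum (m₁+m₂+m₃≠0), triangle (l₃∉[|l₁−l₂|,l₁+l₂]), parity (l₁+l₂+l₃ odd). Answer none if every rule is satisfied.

triangle

Σmᵢ = 0  ✓
l₃∈[|l₁−l₂|,l₁+l₂]=[2,8], have l₃=1  ✗
Σlᵢ = 9 ⇒ odd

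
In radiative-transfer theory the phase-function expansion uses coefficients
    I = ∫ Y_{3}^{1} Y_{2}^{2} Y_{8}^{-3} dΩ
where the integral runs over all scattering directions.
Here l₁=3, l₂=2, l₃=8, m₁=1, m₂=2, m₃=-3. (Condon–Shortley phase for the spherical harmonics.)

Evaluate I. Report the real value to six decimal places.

0.000000

triangle: need 1≤l₃≤5, have 8; I=0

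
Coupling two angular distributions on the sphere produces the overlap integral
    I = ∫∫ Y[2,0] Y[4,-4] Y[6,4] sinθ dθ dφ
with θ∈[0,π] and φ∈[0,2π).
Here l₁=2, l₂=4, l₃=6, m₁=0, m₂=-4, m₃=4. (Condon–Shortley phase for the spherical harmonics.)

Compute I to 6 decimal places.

m-sum 0 ✓  L=12 even ✓  2≤6≤6 ✓
Π(2lᵢ+1) = 5×9×13 = 585
triangle coeff Δ(2,4,6) = 1/6435
Σ_t [0,0]: t=0:+1/2304 = 1/2304
(3j)²=5/143 [(2 4 6; 0 0 0)], sign=+1
Σ_t [0,0]: t=0:+1/161280 = 1/161280
(3j)²=1/143 [(2 4 6; 0 -4 4)], sign=+1
⇒ 4πI² = 225/1573
I = (+1)√(225/1573/(4π)) = 0.10668957

0.106690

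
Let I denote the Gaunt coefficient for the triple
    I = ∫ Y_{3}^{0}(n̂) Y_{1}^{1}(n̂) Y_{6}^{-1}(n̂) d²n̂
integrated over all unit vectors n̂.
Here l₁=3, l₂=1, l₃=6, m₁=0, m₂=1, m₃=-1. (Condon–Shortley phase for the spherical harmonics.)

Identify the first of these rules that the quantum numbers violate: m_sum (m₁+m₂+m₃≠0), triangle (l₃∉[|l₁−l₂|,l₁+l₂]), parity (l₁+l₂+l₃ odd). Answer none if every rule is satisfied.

azimuthal sum: 0 + 1 − 1 = 0  ✓
2 ≤ 6 ≤ 4 (triangle on l)  ✗
L = 3 + 1 + 6 = 10 (even)

triangle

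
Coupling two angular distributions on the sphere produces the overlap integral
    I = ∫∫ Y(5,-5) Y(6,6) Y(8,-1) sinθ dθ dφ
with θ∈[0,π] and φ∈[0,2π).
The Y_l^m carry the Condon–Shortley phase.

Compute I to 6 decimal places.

0.000000

Σlᵢ=19 odd — θ-integrand is odd under cosθ→−cosθ; I=0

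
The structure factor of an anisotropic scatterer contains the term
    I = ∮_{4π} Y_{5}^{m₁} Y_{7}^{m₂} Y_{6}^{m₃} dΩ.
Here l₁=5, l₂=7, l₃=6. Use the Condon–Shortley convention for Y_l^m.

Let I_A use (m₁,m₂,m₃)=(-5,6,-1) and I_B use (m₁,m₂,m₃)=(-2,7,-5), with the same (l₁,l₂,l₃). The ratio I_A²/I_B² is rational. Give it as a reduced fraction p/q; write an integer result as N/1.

l's match ⇒ only the (l;m) 3-j factors differ between A and B.
A: triangle coeff Δ(5,7,6) = 1/174594420; Σ_t [6,6]: t=6:+1/87091200 = 1/87091200; (3j)²=10/969 [(5 7 6; -5 6 -1)], sign=-1
B: triangle coeff Δ(5,7,6) = 1/174594420; Σ_t [6,6]: t=6:+1/174182400 = 1/174182400; (3j)²=77/3876 [(5 7 6; -2 7 -5)], sign=-1
I_A²/I_B² = (10/969)/(77/3876) = 40/77

40/77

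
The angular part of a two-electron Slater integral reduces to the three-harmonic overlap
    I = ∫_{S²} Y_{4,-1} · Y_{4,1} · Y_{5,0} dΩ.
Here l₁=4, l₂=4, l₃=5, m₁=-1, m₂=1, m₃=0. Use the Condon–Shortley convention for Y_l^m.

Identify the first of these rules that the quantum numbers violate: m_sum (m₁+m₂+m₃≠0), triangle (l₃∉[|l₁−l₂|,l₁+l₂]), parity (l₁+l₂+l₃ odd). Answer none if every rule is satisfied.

parity

azimuthal sum: -1 + 1 + 0 = 0  ✓
0 ≤ 5 ≤ 8 (triangle on l)  ✓
L = 4 + 4 + 5 = 13 (odd)  ✗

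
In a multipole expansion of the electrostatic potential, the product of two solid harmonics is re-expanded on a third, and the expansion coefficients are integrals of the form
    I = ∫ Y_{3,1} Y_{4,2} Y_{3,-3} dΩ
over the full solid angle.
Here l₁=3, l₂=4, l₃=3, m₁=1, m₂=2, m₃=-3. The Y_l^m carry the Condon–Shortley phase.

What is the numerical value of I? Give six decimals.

-0.188451

m-sum 0 ✓  L=10 even ✓  1≤3≤7 ✓
Π(2lᵢ+1) = 7×9×7 = 441
triangle coeff Δ(3,4,3) = 1/34650
Σ_t [1,3]: t=1:−1/72 t=2:+1/16 t=3:−1/72 = 5/144
(3j)²=2/77 [(3 4 3; 0 0 0)], sign=-1
Σ_t [2,2]: t=2:+1/192 = 1/192
(3j)²=3/77 [(3 4 3; 1 2 -3)], sign=+1
⇒ 4πI² = 54/121
I = (-1)√(54/121/(4π)) = -0.18845135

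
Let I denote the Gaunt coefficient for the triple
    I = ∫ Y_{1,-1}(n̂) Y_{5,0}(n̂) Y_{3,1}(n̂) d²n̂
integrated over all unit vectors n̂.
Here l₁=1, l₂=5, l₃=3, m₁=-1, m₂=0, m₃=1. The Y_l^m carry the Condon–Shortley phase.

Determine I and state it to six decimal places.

triangle: need 4≤l₃≤6, have 3; I=0

0.000000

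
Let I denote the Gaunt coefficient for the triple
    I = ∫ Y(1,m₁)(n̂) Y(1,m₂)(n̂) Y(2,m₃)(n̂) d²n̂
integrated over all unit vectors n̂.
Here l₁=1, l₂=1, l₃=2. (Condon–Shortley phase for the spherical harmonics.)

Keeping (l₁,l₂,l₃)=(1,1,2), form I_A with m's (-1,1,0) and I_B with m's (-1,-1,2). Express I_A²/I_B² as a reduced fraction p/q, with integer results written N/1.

Shared (l₁,l₂,l₃)=(1,1,2): N and (l;000)² cancel in I_A²/I_B².
A: Δ = 0!·2!·2!/5! = 1/30; Racah Σ t=0..0: t=0:+1/4 = 1/4; ⇒ 3j(1 1 2; -1 1 0)² = 1/30, sgn +1
B: Δ = 0!·2!·2!/5! = 1/30; Racah Σ t=0..0: t=0:+1/4 = 1/4; ⇒ 3j(1 1 2; -1 -1 2)² = 1/5, sgn +1
I_A²/I_B² = (1/30)/(1/5) = 1/6

1/6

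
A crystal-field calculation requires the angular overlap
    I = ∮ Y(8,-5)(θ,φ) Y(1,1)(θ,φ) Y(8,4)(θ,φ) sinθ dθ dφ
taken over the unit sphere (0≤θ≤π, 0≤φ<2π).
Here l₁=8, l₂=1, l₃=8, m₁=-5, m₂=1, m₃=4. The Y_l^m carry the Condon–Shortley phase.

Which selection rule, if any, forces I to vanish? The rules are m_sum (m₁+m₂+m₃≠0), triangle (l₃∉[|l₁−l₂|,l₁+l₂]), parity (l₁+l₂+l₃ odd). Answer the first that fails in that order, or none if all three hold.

m₁+m₂+m₃ = -5 + 1 + 4 = 0  ✓
triangle: |8−1|=7 ≤ l₃=8 ≤ 8+1=9  ✓
parity: l₁+l₂+l₃ = 17 is odd  ✗

parity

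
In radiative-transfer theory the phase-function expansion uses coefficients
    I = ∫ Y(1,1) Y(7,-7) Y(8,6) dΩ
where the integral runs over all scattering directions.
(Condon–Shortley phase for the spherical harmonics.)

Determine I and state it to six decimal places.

0.030597

Checks pass: Σm=0; 16 even; l₃=8∈[6,8].
(2·1+1)(2·7+1)(2·8+1) = 765
Δ: 0! 2! 14! / 17! → 1/2040
sum: t=0:+1/25401600 = 1/25401600
3j²(1 7 8; 0 0 0) = Δ·Π!·Σ² = 8/255  (sign +1)
sum: t=0:+1/174356582400 = 1/174356582400
3j²(1 7 8; 1 -7 6) = Δ·Π!·Σ² = 1/2040  (sign +1)
combine: 4πI² = 765·8/255·1/2040 = 1/85
take √, sign +1: I = 0.03059748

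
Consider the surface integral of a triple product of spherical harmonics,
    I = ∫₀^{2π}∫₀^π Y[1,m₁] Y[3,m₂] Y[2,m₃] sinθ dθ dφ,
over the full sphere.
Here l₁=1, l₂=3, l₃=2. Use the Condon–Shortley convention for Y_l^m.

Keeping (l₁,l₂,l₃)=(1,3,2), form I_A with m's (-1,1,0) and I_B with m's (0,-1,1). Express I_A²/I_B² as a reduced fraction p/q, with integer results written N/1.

3/4

Same 1,3,2: normalisation and zero-m 3j drop out of the ratio.
A: Δ: 2! 0! 4! / 7! → 1/105; sum: t=2:+1/8 = 1/8; 3j²(1 3 2; -1 1 0) = Δ·Π!·Σ² = 2/35  (sign +1)
B: Δ: 2! 0! 4! / 7! → 1/105; sum: t=1:−1/6 = -1/6; 3j²(1 3 2; 0 -1 1) = Δ·Π!·Σ² = 8/105  (sign +1)
I_A²/I_B² = (2/35)/(8/105) = 3/4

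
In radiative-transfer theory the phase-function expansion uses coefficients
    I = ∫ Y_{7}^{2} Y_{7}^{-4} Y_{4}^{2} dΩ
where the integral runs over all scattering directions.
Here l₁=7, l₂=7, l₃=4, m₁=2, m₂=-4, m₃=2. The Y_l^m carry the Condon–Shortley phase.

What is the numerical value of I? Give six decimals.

0.018344

Checks pass: Σm=0; 18 even; l₃=4∈[0,14].
(2·7+1)(2·7+1)(2·4+1) = 2025
Δ: 10! 4! 4! / 19! → 1/58198140
sum: t=3:−1/17418240 t=4:+1/622080 t=5:−1/230400 t=6:+1/622080 t=7:−1/17418240 = -1/806400
3j²(7 7 4; 0 0 0) = Δ·Π!·Σ² = 2268/230945  (sign -1)
sum: t=1:−1/34836480 t=2:+1/2903040 t=3:−1/2903040 = -1/34836480
3j²(7 7 4; 2 -4 2) = Δ·Π!·Σ² = 25/117572  (sign -1)
combine: 4πI² = 2025·2268/230945·25/117572 = 820125/193947611
take √, sign +1: I = 0.01834395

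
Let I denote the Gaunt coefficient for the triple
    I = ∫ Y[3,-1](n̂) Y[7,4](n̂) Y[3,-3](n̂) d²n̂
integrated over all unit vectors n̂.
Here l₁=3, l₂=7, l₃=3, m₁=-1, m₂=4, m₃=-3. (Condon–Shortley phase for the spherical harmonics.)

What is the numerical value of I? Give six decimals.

l₃=3 ∉ [4,10] — triangle fails ⇒ I = 0

0.000000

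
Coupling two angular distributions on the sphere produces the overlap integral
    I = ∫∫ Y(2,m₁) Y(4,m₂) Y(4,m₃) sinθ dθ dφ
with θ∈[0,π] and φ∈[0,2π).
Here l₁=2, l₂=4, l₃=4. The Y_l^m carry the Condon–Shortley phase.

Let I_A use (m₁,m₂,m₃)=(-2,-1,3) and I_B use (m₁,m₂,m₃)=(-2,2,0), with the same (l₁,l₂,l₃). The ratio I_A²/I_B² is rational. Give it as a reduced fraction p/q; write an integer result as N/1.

7/10

Shared (l₁,l₂,l₃)=(2,4,4): N and (l;000)² cancel in I_A²/I_B².
A: Δ = 2!·2!·6!/11! = 1/13860; Racah Σ t=2..2: t=2:+1/480 = 1/480; ⇒ 3j(2 4 4; -2 -1 3)² = 3/110, sgn -1
B: Δ = 2!·2!·6!/11! = 1/13860; Racah Σ t=2..2: t=2:+1/192 = 1/192; ⇒ 3j(2 4 4; -2 2 0)² = 3/77, sgn +1
I_A²/I_B² = (3/110)/(3/77) = 7/10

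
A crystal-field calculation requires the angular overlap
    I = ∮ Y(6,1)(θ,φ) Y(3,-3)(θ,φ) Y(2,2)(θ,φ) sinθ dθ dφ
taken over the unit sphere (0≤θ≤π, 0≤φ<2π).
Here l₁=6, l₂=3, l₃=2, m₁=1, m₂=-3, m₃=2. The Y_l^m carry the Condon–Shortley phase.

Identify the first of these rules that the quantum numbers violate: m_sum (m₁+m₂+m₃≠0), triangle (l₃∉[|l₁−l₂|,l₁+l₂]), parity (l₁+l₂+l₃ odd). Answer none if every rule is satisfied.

triangle

m₁+m₂+m₃ = 1 − 3 + 2 = 0  ✓
triangle: |6−3|=3 ≤ l₃=2 ≤ 6+3=9  ✗
parity: l₁+l₂+l₃ = 11 is odd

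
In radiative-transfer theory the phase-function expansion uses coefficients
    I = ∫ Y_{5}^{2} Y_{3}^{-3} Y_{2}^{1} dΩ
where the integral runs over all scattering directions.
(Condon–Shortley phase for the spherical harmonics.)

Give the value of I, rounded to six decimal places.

0.063396

Checks pass: Σm=0; 10 even; l₃=2∈[2,8].
(2·5+1)(2·3+1)(2·2+1) = 385
Δ: 6! 4! 0! / 11! → 1/2310
sum: t=3:−1/144 = -1/144
3j²(5 3 2; 0 0 0) = Δ·Π!·Σ² = 10/231  (sign -1)
sum: t=0:+1/4320 = 1/4320
3j²(5 3 2; 2 -3 1) = Δ·Π!·Σ² = 1/330  (sign -1)
combine: 4πI² = 385·10/231·1/330 = 5/99
take √, sign +1: I = 0.06339609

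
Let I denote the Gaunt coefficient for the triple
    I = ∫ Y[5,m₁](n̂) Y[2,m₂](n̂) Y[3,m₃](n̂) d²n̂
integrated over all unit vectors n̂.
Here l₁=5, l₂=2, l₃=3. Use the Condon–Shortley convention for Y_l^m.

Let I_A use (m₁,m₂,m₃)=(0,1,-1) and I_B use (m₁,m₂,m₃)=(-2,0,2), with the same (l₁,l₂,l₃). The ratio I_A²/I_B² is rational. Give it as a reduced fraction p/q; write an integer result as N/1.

50/63

l's match ⇒ only the (l;m) 3-j factors differ between A and B.
A: triangle coeff Δ(5,2,3) = 1/2310; Σ_t [3,3]: t=3:−1/288 = -1/288; (3j)²=5/231 [(5 2 3; 0 1 -1)], sign=-1
B: triangle coeff Δ(5,2,3) = 1/2310; Σ_t [2,2]: t=2:+1/480 = 1/480; (3j)²=3/110 [(5 2 3; -2 0 2)], sign=-1
I_A²/I_B² = (5/231)/(3/110) = 50/63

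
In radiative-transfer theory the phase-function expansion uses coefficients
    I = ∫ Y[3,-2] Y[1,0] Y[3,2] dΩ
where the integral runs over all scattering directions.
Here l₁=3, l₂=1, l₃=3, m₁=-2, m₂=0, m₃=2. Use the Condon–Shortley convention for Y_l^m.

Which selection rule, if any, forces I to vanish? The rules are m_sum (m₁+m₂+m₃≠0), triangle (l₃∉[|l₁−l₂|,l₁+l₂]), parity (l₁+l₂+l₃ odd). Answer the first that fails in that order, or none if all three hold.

parity

azimuthal sum: -2 + 0 + 2 = 0  ✓
2 ≤ 3 ≤ 4 (triangle on l)  ✓
L = 3 + 1 + 3 = 7 (odd)  ✗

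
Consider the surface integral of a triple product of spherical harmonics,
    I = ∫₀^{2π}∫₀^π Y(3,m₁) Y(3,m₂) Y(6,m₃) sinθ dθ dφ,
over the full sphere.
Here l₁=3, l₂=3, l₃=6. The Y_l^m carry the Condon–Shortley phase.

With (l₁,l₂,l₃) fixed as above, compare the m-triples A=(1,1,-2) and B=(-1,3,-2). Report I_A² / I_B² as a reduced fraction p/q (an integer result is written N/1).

Same 3,3,6: normalisation and zero-m 3j drop out of the ratio.
A: Δ: 0! 6! 6! / 13! → 1/12012; sum: t=0:+1/2304 = 1/2304; 3j²(3 3 6; 1 1 -2) = Δ·Π!·Σ² = 5/143  (sign +1)
B: Δ: 0! 6! 6! / 13! → 1/12012; sum: t=0:+1/34560 = 1/34560; 3j²(3 3 6; -1 3 -2) = Δ·Π!·Σ² = 1/429  (sign +1)
I_A²/I_B² = (5/143)/(1/429) = 15/1

15/1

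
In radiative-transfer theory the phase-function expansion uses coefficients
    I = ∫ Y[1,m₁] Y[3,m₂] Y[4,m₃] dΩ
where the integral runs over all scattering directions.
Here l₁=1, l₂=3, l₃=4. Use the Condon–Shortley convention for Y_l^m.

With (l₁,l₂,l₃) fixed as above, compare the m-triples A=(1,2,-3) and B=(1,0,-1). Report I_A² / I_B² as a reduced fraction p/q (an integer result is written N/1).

Shared (l₁,l₂,l₃)=(1,3,4): N and (l;000)² cancel in I_A²/I_B².
A: Δ = 0!·2!·6!/9! = 1/252; Racah Σ t=0..0: t=0:+1/240 = 1/240; ⇒ 3j(1 3 4; 1 2 -3)² = 1/12, sgn -1
B: Δ = 0!·2!·6!/9! = 1/252; Racah Σ t=0..0: t=0:+1/72 = 1/72; ⇒ 3j(1 3 4; 1 0 -1)² = 5/126, sgn -1
I_A²/I_B² = (1/12)/(5/126) = 21/10

21/10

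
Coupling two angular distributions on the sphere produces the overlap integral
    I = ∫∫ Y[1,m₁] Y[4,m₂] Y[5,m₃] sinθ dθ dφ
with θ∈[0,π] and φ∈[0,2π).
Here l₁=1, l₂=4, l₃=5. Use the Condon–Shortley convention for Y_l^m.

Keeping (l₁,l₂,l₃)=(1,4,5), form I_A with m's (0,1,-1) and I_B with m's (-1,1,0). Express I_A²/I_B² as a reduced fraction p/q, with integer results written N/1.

Same 1,4,5: normalisation and zero-m 3j drop out of the ratio.
A: Δ: 0! 2! 8! / 11! → 1/495; sum: t=0:+1/720 = 1/720; 3j²(1 4 5; 0 1 -1) = Δ·Π!·Σ² = 8/165  (sign +1)
B: Δ: 0! 2! 8! / 11! → 1/495; sum: t=0:+1/1440 = 1/1440; 3j²(1 4 5; -1 1 0) = Δ·Π!·Σ² = 2/99  (sign -1)
I_A²/I_B² = (8/165)/(2/99) = 12/5

12/5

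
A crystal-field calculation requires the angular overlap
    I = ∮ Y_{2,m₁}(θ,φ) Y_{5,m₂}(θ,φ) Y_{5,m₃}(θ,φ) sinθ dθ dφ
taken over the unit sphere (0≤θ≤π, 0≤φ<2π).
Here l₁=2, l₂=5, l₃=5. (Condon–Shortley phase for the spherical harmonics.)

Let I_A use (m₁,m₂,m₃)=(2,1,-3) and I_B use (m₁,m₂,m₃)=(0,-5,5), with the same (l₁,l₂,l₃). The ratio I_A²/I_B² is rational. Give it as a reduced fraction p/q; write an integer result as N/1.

112/225

Same 2,5,5: normalisation and zero-m 3j drop out of the ratio.
A: Δ: 2! 2! 8! / 13! → 1/38610; sum: t=0:+1/5760 = 1/5760; 3j²(2 5 5; 2 1 -3) = Δ·Π!·Σ² = 56/2145  (sign +1)
B: Δ: 2! 2! 8! / 13! → 1/38610; sum: t=0:+1/161280 = 1/161280; 3j²(2 5 5; 0 -5 5) = Δ·Π!·Σ² = 15/286  (sign +1)
I_A²/I_B² = (56/2145)/(15/286) = 112/225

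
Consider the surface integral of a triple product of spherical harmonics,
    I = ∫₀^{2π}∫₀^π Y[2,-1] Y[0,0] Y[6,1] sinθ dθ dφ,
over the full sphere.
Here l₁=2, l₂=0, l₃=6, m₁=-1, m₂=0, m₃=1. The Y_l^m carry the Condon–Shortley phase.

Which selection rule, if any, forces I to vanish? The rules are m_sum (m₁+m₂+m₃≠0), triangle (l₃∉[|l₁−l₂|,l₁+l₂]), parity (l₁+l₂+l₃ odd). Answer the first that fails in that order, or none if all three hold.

m₁+m₂+m₃ = -1 + 0 + 1 = 0  ✓
triangle: |2−0|=2 ≤ l₃=6 ≤ 2+0=2  ✗
parity: l₁+l₂+l₃ = 8 is even

triangle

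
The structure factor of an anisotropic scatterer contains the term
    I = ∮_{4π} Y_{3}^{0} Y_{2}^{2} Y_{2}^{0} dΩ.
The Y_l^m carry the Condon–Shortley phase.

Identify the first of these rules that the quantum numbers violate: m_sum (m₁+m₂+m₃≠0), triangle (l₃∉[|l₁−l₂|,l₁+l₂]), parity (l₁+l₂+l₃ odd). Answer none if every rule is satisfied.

m_sum

azimuthal sum: 0 + 2 + 0 = 2  ✗
1 ≤ 2 ≤ 5 (triangle on l)
L = 3 + 2 + 2 = 7 (odd)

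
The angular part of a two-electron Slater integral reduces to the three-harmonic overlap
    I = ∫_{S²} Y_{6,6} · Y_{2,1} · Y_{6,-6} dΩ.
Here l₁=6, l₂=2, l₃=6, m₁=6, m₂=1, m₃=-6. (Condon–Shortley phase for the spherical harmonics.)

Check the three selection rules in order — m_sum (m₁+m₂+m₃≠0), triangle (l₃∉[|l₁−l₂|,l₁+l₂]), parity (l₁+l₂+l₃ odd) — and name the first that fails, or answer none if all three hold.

m₁+m₂+m₃ = 6 + 1 − 6 = 1  ✗
triangle: |6−2|=4 ≤ l₃=6 ≤ 6+2=8
parity: l₁+l₂+l₃ = 14 is even

m_sum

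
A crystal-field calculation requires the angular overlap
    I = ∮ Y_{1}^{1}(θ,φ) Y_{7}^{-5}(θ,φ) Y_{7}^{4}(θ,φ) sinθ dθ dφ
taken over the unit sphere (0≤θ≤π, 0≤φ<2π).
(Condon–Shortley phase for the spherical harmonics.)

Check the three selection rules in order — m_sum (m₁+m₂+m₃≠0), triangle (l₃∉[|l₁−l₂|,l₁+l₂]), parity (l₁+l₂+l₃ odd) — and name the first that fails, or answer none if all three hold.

parity

Σmᵢ = 0  ✓
l₃∈[|l₁−l₂|,l₁+l₂]=[6,8], have l₃=7  ✓
Σlᵢ = 15 ⇒ odd  ✗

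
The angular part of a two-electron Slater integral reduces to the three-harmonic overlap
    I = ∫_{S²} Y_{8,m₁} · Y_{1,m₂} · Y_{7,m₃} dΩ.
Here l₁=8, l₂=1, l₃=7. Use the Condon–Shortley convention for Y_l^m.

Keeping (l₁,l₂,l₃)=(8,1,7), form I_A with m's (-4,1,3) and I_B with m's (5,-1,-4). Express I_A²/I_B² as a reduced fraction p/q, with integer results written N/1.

Shared (l₁,l₂,l₃)=(8,1,7): N and (l;000)² cancel in I_A²/I_B².
A: Δ = 2!·14!·0!/17! = 1/2040; Racah Σ t=2..2: t=2:+1/174182400 = 1/174182400; ⇒ 3j(8 1 7; -4 1 3)² = 11/340, sgn +1
B: Δ = 2!·14!·0!/17! = 1/2040; Racah Σ t=0..0: t=0:+1/479001600 = 1/479001600; ⇒ 3j(8 1 7; 5 -1 -4)² = 13/340, sgn -1
I_A²/I_B² = (11/340)/(13/340) = 11/13

11/13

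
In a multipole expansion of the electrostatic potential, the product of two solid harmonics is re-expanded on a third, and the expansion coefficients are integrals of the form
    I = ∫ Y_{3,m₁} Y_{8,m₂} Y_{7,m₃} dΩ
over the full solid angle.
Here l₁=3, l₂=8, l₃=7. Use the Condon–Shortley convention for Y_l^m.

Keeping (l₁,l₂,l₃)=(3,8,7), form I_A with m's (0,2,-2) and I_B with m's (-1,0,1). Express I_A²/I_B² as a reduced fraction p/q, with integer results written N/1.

l's match ⇒ only the (l;m) 3-j factors differ between A and B.
A: triangle coeff Δ(3,8,7) = 1/5290740; Σ_t [1,3]: t=1:−1/26127360 t=2:+1/3870720 t=3:−1/7257600 = 43/522547200; (3j)²=1849/352716 [(3 8 7; 0 2 -2)], sign=-1
B: triangle coeff Δ(3,8,7) = 1/5290740; Σ_t [2,4]: t=2:+1/4147200 t=3:−1/3628800 t=4:+1/46448640 = -1/77414400; (3j)²=3/41990 [(3 8 7; -1 0 1)], sign=-1
I_A²/I_B² = (1849/352716)/(3/41990) = 9245/126

9245/126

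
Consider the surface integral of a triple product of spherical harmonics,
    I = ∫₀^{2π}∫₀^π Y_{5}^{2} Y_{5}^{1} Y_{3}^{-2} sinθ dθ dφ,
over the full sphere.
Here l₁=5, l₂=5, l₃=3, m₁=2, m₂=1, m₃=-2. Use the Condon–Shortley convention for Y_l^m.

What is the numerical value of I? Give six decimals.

0.000000

2 + 1 − 2 = 1 ≠ 0: azimuthal integral kills it; I = 0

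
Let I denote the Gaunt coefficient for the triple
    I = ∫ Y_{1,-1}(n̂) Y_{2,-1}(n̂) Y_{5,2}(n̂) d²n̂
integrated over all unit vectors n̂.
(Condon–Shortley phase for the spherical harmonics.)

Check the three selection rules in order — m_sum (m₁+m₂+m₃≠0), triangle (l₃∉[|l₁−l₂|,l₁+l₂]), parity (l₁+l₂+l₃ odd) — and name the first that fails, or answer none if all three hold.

triangle

m₁+m₂+m₃ = -1 − 1 + 2 = 0  ✓
triangle: |1−2|=1 ≤ l₃=5 ≤ 1+2=3  ✗
parity: l₁+l₂+l₃ = 8 is even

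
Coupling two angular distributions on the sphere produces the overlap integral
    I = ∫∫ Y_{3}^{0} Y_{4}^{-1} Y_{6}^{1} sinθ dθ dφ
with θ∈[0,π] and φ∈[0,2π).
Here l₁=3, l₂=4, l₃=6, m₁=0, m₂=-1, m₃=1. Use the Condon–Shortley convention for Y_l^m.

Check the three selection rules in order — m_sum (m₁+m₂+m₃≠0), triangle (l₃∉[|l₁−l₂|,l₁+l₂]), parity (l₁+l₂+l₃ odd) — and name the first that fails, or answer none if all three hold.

parity

Σmᵢ = 0  ✓
l₃∈[|l₁−l₂|,l₁+l₂]=[1,7], have l₃=6  ✓
Σlᵢ = 13 ⇒ odd  ✗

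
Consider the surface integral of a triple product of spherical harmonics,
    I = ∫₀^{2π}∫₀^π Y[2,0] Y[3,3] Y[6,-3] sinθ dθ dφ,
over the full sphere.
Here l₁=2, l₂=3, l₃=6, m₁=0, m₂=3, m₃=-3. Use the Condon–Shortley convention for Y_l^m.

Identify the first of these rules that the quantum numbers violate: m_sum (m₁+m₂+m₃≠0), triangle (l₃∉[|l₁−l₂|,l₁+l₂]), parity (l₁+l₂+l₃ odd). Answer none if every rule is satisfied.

triangle

m₁+m₂+m₃ = 0 + 3 − 3 = 0  ✓
triangle: |2−3|=1 ≤ l₃=6 ≤ 2+3=5  ✗
parity: l₁+l₂+l₃ = 11 is odd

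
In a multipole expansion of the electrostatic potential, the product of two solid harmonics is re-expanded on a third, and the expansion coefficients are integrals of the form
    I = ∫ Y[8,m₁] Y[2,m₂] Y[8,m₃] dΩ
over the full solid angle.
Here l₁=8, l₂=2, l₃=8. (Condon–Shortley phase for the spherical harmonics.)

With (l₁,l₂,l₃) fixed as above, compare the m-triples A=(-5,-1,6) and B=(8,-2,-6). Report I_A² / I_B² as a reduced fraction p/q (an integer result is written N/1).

l's match ⇒ only the (l;m) 3-j factors differ between A and B.
A: triangle coeff Δ(8,2,8) = 1/348840; Σ_t [0,1]: t=0:+1/12454041600 t=1:−1/1916006400 = -1/2264371200; (3j)²=847/38760 [(8 2 8; -5 -1 6)], sign=-1
B: triangle coeff Δ(8,2,8) = 1/348840; Σ_t [0,0]: t=0:+1/348713164800 = 1/348713164800; (3j)²=2/969 [(8 2 8; 8 -2 -6)], sign=+1
I_A²/I_B² = (847/38760)/(2/969) = 847/80

847/80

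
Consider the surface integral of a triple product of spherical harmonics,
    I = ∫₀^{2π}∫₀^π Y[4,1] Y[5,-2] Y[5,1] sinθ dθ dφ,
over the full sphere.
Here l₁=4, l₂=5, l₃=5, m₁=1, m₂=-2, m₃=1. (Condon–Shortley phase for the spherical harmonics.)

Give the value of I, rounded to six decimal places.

0.128377

m-sum 0 ✓  L=14 even ✓  1≤5≤9 ✓
Π(2lᵢ+1) = 9×11×11 = 1089
triangle coeff Δ(4,5,5) = 1/3153150
Σ_t [0,4]: t=0:+1/69120 t=1:−1/1728 t=2:+1/576 t=3:−1/1728 t=4:+1/69120 = 7/11520
(3j)²=2/143 [(4 5 5; 0 0 0)], sign=-1
Σ_t [0,3]: t=0:+1/5184 t=1:−1/1152 t=2:+1/2880 t=3:−1/103680 = -7/20736
(3j)²=35/2574 [(4 5 5; 1 -2 1)], sign=-1
⇒ 4πI² = 35/169
I = (+1)√(35/169/(4π)) = 0.12837656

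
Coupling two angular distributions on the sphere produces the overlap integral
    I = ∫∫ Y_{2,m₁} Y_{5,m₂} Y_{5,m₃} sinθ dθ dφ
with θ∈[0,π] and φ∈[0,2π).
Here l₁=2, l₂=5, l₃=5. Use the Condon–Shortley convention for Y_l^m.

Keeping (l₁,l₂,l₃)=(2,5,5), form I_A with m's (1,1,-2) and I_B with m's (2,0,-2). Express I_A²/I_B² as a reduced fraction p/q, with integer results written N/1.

3/10

Shared (l₁,l₂,l₃)=(2,5,5): N and (l;000)² cancel in I_A²/I_B².
A: Δ = 2!·2!·8!/13! = 1/38610; Racah Σ t=0..1: t=0:+1/2880 t=1:−1/1440 = -1/2880; ⇒ 3j(2 5 5; 1 1 -2)² = 7/715, sgn +1
B: Δ = 2!·2!·8!/13! = 1/38610; Racah Σ t=0..0: t=0:+1/2880 = 1/2880; ⇒ 3j(2 5 5; 2 0 -2)² = 14/429, sgn -1
I_A²/I_B² = (7/715)/(14/429) = 3/10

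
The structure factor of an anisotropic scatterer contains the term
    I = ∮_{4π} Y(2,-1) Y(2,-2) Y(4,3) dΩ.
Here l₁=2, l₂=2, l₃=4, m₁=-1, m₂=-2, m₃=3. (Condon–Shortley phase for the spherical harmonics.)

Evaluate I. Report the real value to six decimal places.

Rules hold: Σm=0, L=8 even, 0≤4≤4.
N = 5·5·9 = 225
Δ = 0!·4!·4!/9! = 1/630
Racah Σ t=0..0: t=0:+1/16 = 1/16
⇒ 3j(2 2 4; 0 0 0)² = 2/35, sgn +1
Racah Σ t=0..0: t=0:+1/144 = 1/144
⇒ 3j(2 2 4; -1 -2 3)² = 1/18, sgn -1
4πI² = N·(3j₀)²·(3jₘ)² = 5/7
I = -1·√(0.714286/4π) = -0.23841361

-0.238414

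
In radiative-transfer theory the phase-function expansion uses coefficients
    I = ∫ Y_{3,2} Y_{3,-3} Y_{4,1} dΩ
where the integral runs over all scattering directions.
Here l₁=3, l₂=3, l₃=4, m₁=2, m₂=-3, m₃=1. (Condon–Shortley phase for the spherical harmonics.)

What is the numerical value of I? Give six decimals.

0.140463

Checks pass: Σm=0; 10 even; l₃=4∈[0,6].
(2·3+1)(2·3+1)(2·4+1) = 441
Δ: 2! 4! 4! / 11! → 1/34650
sum: t=0:+1/72 t=1:−1/16 t=2:+1/72 = -5/144
3j²(3 3 4; 0 0 0) = Δ·Π!·Σ² = 2/77  (sign -1)
sum: t=0:+1/288 = 1/288
3j²(3 3 4; 2 -3 1) = Δ·Π!·Σ² = 5/231  (sign -1)
combine: 4πI² = 441·2/77·5/231 = 30/121
take √, sign +1: I = 0.14046335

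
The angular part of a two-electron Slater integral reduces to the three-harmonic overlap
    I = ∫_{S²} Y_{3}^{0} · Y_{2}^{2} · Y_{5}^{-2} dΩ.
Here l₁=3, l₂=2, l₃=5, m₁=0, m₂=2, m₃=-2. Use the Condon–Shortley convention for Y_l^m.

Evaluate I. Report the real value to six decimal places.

Checks pass: Σm=0; 10 even; l₃=5∈[1,5].
(2·3+1)(2·2+1)(2·5+1) = 385
Δ: 0! 6! 4! / 11! → 1/2310
sum: t=0:+1/144 = 1/144
3j²(3 2 5; 0 0 0) = Δ·Π!·Σ² = 10/231  (sign -1)
sum: t=0:+1/864 = 1/864
3j²(3 2 5; 0 2 -2) = Δ·Π!·Σ² = 1/66  (sign -1)
combine: 4πI² = 385·10/231·1/66 = 25/99
take √, sign +1: I = 0.14175797

0.141758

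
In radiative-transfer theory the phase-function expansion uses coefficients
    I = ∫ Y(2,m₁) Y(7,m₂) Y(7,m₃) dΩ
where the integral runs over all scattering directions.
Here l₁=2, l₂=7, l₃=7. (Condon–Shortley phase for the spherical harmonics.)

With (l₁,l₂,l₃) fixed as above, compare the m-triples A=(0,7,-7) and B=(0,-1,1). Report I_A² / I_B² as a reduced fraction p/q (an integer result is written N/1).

8281/2809

Same 2,7,7: normalisation and zero-m 3j drop out of the ratio.
A: Δ: 2! 2! 12! / 17! → 1/185640; sum: t=2:+1/1916006400 = 1/1916006400; 3j²(2 7 7; 0 7 -7) = Δ·Π!·Σ² = 91/2040  (sign +1)
B: Δ: 2! 2! 12! / 17! → 1/185640; sum: t=0:+1/2073600 t=1:−1/604800 t=2:+1/3870720 = -53/58060800; 3j²(2 7 7; 0 -1 1) = Δ·Π!·Σ² = 2809/185640  (sign -1)
I_A²/I_B² = (91/2040)/(2809/185640) = 8281/2809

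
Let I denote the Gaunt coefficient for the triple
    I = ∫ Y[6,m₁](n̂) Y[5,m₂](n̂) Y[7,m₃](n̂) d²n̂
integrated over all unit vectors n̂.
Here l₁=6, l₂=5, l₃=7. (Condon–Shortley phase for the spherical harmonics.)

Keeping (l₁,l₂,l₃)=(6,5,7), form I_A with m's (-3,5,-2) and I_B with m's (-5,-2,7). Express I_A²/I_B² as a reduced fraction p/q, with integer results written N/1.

1008/1573

l's match ⇒ only the (l;m) 3-j factors differ between A and B.
A: triangle coeff Δ(6,5,7) = 1/174594420; Σ_t [4,4]: t=4:+1/12441600 = 1/12441600; (3j)²=588/46189 [(6 5 7; -3 5 -2)], sign=-1
B: triangle coeff Δ(6,5,7) = 1/174594420; Σ_t [3,3]: t=3:−1/174182400 = -1/174182400; (3j)²=77/3876 [(6 5 7; -5 -2 7)], sign=-1
I_A²/I_B² = (588/46189)/(77/3876) = 1008/1573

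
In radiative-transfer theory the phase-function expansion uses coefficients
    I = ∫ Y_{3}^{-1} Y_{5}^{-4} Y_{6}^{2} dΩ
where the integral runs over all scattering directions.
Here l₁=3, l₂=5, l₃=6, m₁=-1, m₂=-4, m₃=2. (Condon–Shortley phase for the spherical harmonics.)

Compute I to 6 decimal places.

0.000000

-1 − 4 + 2 = -3 ≠ 0: azimuthal integral kills it; I = 0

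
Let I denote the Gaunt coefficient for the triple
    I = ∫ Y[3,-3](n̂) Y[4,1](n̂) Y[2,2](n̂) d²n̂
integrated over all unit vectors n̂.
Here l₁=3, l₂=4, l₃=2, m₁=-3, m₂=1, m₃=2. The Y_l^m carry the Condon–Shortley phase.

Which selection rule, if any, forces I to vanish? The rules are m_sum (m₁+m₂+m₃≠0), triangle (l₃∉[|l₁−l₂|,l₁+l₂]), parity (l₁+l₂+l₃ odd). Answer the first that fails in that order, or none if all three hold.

parity

azimuthal sum: -3 + 1 + 2 = 0  ✓
1 ≤ 2 ≤ 7 (triangle on l)  ✓
L = 3 + 4 + 2 = 9 (odd)  ✗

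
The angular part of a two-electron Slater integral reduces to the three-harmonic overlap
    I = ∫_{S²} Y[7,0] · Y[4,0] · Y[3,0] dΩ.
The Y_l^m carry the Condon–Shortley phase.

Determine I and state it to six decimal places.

0.235831

Rules hold: Σm=0, L=14 even, 3≤3≤11.
N = 15·9·7 = 945
Δ = 8!·6!·0!/15! = 1/45045
Racah Σ t=4..4: t=4:+1/20736 = 1/20736
⇒ 3j(7 4 3; 0 0 0)² = 35/1287, sgn -1
(m-triple is (0,0,0) — same symbol as above.)
4πI² = N·(3j₀)²·(3jₘ)² = 42875/61347
I = +1·√(0.698893/4π) = 0.23583077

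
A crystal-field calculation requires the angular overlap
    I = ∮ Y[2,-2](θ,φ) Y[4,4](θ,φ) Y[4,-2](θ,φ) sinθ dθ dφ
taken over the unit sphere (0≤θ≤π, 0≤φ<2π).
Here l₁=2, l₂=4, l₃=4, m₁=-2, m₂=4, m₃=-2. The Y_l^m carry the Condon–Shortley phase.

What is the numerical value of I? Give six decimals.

-0.106180

Checks pass: Σm=0; 10 even; l₃=4∈[2,6].
(2·2+1)(2·4+1)(2·4+1) = 405
Δ: 2! 2! 6! / 11! → 1/13860
sum: t=0:+1/192 t=1:−1/36 t=2:+1/192 = -5/288
3j²(2 4 4; 0 0 0) = Δ·Π!·Σ² = 20/693  (sign -1)
sum: t=2:+1/2880 = 1/2880
3j²(2 4 4; -2 4 -2) = Δ·Π!·Σ² = 2/165  (sign +1)
combine: 4πI² = 405·20/693·2/165 = 120/847
take √, sign -1: I = -0.10618031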